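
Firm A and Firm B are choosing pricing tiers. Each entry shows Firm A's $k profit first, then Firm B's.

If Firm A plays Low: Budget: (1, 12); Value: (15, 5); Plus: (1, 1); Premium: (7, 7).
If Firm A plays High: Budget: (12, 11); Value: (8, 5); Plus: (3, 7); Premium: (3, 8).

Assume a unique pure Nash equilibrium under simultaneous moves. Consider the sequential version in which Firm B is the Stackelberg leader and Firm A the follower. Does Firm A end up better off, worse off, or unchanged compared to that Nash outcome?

Solve by backward induction (Firm B leads).
- Budget → Firm A plays High (best of 1, 12); Firm B gets 11.
- Value → Firm A plays Low (best of 15, 8); Firm B gets 5.
- Plus → Firm A plays High (best of 1, 3); Firm B gets 7.
- Premium → Firm A plays Low (best of 7, 3); Firm B gets 7.
Firm B's induced payoffs are 11, 5, 7, 7, so Firm B commits to Budget. Subgame-perfect outcome: (High, Budget) with payoffs (12, 11).
Under simultaneous play:
Firm A's best replies: Budget→High; Value→Low; Plus→High; Premium→Low.
Firm B's best replies: Low→Budget; High→Budget.
The unique mutual best reply is (High, Budget), giving (12, 11).
Firm A earns 12 sequentially versus 12 at the Nash outcome: unchanged.

unchanged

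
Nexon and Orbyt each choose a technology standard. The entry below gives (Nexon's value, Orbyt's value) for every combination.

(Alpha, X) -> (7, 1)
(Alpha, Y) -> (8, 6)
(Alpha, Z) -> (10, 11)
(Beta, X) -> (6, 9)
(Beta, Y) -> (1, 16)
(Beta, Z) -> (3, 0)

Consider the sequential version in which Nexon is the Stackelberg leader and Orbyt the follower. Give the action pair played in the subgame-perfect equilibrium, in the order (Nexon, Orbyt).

(Alpha, Z)

Work backward from Orbyt's decision.
- Alpha: BR = Z, leader payoff 10.
- Beta: BR = Y, leader payoff 1.
Nexon's induced payoffs are 10, 1, so Nexon commits to Alpha. Subgame-perfect outcome: (Alpha, Z) with payoffs (10, 11).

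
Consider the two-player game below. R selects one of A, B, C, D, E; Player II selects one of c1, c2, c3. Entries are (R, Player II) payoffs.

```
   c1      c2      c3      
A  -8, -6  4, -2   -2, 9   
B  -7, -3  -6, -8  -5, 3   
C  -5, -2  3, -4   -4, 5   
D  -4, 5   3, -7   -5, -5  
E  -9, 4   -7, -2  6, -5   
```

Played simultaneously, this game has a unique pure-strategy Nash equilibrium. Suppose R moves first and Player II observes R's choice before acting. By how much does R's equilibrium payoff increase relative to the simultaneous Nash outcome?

2

Solve by backward induction (R leads).
- A: BR = c3, leader payoff -2.
- B: BR = c3, leader payoff -5.
- C: BR = c3, leader payoff -4.
- D: BR = c1, leader payoff -4.
- E: BR = c1, leader payoff -9.
Among -2, -5, -4, -4, -9, the best is -2 at A. Subgame-perfect outcome: (A, c3) with payoffs (-2, 9).
Under simultaneous play:
R's best replies: c1→D; c2→A; c3→E.
Player II's best replies: A→c3; B→c3; C→c3; D→c1; E→c1.
Only (D, c1) has each player best-responding; Nash payoffs (-4, 5).
R's commitment gain: -2 − -4 = 2.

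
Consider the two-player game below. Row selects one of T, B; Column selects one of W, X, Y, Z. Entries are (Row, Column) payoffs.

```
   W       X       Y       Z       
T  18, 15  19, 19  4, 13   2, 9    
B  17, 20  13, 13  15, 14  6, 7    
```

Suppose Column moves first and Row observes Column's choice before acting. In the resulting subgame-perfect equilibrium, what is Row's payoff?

19

Solve by backward induction (Column leads).
- W: Row compares 18, 17 and picks T; Column would get 15.
- X: Row compares 19, 13 and picks T; Column would get 19.
- Y: Row compares 4, 15 and picks B; Column would get 14.
- Z: Row compares 2, 6 and picks B; Column would get 7.
Maximizing over 15, 19, 14, 7, Column chooses X. Subgame-perfect outcome: (T, X) with payoffs (19, 19).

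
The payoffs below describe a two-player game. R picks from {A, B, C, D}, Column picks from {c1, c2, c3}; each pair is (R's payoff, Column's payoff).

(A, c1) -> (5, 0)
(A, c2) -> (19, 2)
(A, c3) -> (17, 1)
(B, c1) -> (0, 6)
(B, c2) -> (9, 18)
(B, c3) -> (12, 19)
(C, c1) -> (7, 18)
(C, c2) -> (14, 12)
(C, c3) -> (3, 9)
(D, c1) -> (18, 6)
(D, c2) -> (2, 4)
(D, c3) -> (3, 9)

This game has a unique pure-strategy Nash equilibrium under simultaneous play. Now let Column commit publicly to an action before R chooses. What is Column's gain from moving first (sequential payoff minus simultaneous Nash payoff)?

Solve by backward induction (Column leads).
- c1 → R plays D (best of 5, 0, 7, 18); Column gets 6.
- c2 → R plays A (best of 19, 9, 14, 2); Column gets 2.
- c3 → R plays A (best of 17, 12, 3, 3); Column gets 1.
Maximizing over 6, 2, 1, Column chooses c1. Subgame-perfect outcome: (D, c1) with payoffs (18, 6).
Under simultaneous play:
R's best replies: c1→D; c2→A; c3→A.
Column's best replies: A→c2; B→c3; C→c1; D→c3.
Only (A, c2) has each player best-responding; Nash payoffs (19, 2).
Column's commitment gain: 6 − 2 = 4.

4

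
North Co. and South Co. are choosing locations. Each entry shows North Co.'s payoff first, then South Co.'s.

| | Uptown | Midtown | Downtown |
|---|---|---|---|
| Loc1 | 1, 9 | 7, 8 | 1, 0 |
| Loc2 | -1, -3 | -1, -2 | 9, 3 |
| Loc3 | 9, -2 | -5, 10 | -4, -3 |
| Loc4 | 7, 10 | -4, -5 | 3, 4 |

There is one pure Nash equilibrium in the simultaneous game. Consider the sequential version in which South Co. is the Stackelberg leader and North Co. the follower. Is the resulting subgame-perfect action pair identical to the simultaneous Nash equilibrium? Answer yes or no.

Backward induction with South Co. moving first.
- Uptown: North Co. compares 1, -1, 9, 7 and picks Loc3; South Co. would get -2.
- Midtown: North Co. compares 7, -1, -5, -4 and picks Loc1; South Co. would get 8.
- Downtown: North Co. compares 1, 9, -4, 3 and picks Loc2; South Co. would get 3.
South Co.'s induced payoffs are -2, 8, 3, so South Co. commits to Midtown. Subgame-perfect outcome: (Loc1, Midtown) with payoffs (7, 8).
Now find the simultaneous Nash equilibrium.
North Co.'s best replies: Uptown→Loc3; Midtown→Loc1; Downtown→Loc2.
South Co.'s best replies: Loc1→Uptown; Loc2→Downtown; Loc3→Midtown; Loc4→Uptown.
The unique mutual best reply is (Loc2, Downtown), giving (9, 3).
Sequential outcome (Loc1, Midtown) differs from the Nash profile (Loc2, Downtown).

no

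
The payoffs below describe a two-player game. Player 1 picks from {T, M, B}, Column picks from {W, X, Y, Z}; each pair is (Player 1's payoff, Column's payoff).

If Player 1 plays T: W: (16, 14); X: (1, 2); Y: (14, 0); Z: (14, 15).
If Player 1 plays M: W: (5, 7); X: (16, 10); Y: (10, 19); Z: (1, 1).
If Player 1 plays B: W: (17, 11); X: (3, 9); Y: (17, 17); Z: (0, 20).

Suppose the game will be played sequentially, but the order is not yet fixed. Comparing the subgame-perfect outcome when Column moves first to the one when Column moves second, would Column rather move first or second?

If Player 1 leads: Column's best replies are T→Z, M→Y, B→Z; Player 1's induced payoffs 14, 10, 0; outcome (T, Z), payoffs (14, 15).
If Column leads: Player 1's best replies are W→B, X→M, Y→B, Z→T; Column's induced payoffs 11, 10, 17, 15; outcome (B, Y), payoffs (17, 17).
Column gets 17 moving first and 15 moving second, so Column prefers to move first.

first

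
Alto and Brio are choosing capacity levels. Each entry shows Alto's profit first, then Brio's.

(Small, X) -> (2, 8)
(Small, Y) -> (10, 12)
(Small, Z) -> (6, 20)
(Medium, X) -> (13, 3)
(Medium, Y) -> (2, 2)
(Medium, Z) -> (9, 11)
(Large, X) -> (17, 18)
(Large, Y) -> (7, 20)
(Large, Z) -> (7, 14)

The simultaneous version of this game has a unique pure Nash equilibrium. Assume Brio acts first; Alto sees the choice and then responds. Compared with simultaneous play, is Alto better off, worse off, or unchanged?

Backward induction with Brio moving first.
- X: BR = Large, leader payoff 18.
- Y: BR = Small, leader payoff 12.
- Z: BR = Medium, leader payoff 11.
Among 18, 12, 11, the best is 18 at X. Subgame-perfect outcome: (Large, X) with payoffs (17, 18).
For the simultaneous game, intersect best replies.
Alto's best replies: X→Large; Y→Small; Z→Medium.
Brio's best replies: Small→Z; Medium→Z; Large→Y.
The unique mutual best reply is (Medium, Z), giving (9, 11).
Alto earns 17 sequentially versus 9 at the Nash outcome: better off.

better off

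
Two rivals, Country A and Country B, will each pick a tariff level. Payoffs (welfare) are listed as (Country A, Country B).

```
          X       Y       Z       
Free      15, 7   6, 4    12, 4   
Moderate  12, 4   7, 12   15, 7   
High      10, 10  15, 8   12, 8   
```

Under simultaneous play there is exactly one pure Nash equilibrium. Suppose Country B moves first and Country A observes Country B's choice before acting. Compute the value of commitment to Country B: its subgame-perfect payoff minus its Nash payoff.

Solve by backward induction (Country B leads).
- X → Country A plays Free (best of 15, 12, 10); Country B gets 7.
- Y → Country A plays High (best of 6, 7, 15); Country B gets 8.
- Z → Country A plays Moderate (best of 12, 15, 12); Country B gets 7.
Maximizing over 7, 8, 7, Country B chooses Y. Subgame-perfect outcome: (High, Y) with payoffs (15, 8).
Under simultaneous play:
Country A's best replies: X→Free; Y→High; Z→Moderate.
Country B's best replies: Free→X; Moderate→Y; High→X.
The unique mutual best reply is (Free, X), giving (15, 7).
Country B's commitment gain: 8 − 7 = 1.

1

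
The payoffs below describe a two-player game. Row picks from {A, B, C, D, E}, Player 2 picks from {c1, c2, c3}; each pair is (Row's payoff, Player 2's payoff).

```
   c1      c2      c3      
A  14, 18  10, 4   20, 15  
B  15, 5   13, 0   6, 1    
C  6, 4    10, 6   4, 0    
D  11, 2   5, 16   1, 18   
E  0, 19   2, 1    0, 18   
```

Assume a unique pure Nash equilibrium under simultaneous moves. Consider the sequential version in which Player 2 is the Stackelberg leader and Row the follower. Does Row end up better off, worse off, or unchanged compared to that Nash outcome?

better off

Row best-responds to each possible Player 2 move:
- c1: BR = B, leader payoff 5.
- c2: BR = B, leader payoff 0.
- c3: BR = A, leader payoff 15.
Maximizing over 5, 0, 15, Player 2 chooses c3. Subgame-perfect outcome: (A, c3) with payoffs (20, 15).
Now find the simultaneous Nash equilibrium.
Row's best replies: c1→B; c2→B; c3→A.
Player 2's best replies: A→c1; B→c1; C→c2; D→c3; E→c1.
Only (B, c1) has each player best-responding; Nash payoffs (15, 5).
Row earns 20 sequentially versus 15 at the Nash outcome: better off.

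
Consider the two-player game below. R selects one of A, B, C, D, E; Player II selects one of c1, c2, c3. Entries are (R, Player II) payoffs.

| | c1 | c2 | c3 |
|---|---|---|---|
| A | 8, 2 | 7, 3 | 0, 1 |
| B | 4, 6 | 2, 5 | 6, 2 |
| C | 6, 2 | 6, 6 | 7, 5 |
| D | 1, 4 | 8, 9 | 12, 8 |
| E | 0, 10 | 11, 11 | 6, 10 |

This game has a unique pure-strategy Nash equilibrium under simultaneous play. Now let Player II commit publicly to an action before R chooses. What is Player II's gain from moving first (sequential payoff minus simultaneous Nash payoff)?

0

Backward induction with Player II moving first.
- c1 → R plays A (best of 8, 4, 6, 1, 0); Player II gets 2.
- c2 → R plays E (best of 7, 2, 6, 8, 11); Player II gets 11.
- c3 → R plays D (best of 0, 6, 7, 12, 6); Player II gets 8.
Maximizing over 2, 11, 8, Player II chooses c2. Subgame-perfect outcome: (E, c2) with payoffs (11, 11).
For the simultaneous game, intersect best replies.
R's best replies: c1→A; c2→E; c3→D.
Player II's best replies: A→c2; B→c1; C→c2; D→c2; E→c2.
Only (E, c2) has each player best-responding; Nash payoffs (11, 11).
Player II's commitment gain: 11 − 11 = 0.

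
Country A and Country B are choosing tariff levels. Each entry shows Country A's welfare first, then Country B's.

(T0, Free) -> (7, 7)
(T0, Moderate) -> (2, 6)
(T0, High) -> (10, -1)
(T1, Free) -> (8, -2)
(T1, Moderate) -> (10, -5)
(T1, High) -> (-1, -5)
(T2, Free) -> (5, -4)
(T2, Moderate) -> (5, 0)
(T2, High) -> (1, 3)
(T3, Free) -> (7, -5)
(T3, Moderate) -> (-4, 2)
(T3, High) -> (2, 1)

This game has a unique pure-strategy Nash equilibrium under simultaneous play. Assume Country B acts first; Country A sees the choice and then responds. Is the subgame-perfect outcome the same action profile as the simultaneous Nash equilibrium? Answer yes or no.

no

Country A best-responds to each possible Country B move:
- Free: BR = T1, leader payoff -2.
- Moderate: BR = T1, leader payoff -5.
- High: BR = T0, leader payoff -1.
Among -2, -5, -1, the best is -1 at High. Subgame-perfect outcome: (T0, High) with payoffs (10, -1).
Under simultaneous play:
Country A's best replies: Free→T1; Moderate→T1; High→T0.
Country B's best replies: T0→Free; T1→Free; T2→High; T3→Moderate.
The unique mutual best reply is (T1, Free), giving (8, -2).
Sequential outcome (T0, High) differs from the Nash profile (T1, Free).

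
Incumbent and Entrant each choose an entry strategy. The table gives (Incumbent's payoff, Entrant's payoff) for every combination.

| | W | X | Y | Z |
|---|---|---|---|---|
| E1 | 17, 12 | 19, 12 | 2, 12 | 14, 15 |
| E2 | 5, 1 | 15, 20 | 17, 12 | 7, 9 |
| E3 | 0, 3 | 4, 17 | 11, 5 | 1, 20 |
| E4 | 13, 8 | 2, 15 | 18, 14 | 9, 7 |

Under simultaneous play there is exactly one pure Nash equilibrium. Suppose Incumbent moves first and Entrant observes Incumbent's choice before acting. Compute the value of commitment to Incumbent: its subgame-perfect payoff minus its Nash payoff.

Entrant best-responds to each possible Incumbent move:
- E1 → Entrant plays Z (best of 12, 12, 12, 15); Incumbent gets 14.
- E2 → Entrant plays X (best of 1, 20, 12, 9); Incumbent gets 15.
- E3 → Entrant plays Z (best of 3, 17, 5, 20); Incumbent gets 1.
- E4 → Entrant plays X (best of 8, 15, 14, 7); Incumbent gets 2.
Among 14, 15, 1, 2, the best is 15 at E2. Subgame-perfect outcome: (E2, X) with payoffs (15, 20).
Under simultaneous play:
Incumbent's best replies: W→E1; X→E1; Y→E4; Z→E1.
Entrant's best replies: E1→Z; E2→X; E3→Z; E4→X.
Only (E1, Z) has each player best-responding; Nash payoffs (14, 15).
Incumbent's commitment gain: 15 − 14 = 1.

1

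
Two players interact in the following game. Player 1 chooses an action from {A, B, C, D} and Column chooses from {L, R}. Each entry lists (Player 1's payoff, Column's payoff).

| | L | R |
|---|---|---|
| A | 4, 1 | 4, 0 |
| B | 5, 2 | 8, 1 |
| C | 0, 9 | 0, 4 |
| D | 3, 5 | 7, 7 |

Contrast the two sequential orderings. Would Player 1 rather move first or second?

first

If Player 1 leads: Column's best replies are A→L, B→L, C→L, D→R; Player 1's induced payoffs 4, 5, 0, 7; outcome (D, R), payoffs (7, 7).
If Column leads: Player 1's best replies are L→B, R→B; Column's induced payoffs 2, 1; outcome (B, L), payoffs (5, 2).
Player 1 gets 7 moving first and 5 moving second, so Player 1 prefers to move first.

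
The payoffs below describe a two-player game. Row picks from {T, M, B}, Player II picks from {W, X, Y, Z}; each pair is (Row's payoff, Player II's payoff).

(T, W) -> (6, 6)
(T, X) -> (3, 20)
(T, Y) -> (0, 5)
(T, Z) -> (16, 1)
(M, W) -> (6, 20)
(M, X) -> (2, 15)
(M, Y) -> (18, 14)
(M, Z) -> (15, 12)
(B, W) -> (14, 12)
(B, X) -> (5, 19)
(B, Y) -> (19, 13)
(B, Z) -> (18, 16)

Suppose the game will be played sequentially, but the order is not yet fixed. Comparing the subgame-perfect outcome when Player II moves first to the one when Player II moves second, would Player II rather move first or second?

second

If Row leads: Player II's best replies are T→X, M→W, B→X; Row's induced payoffs 3, 6, 5; outcome (M, W), payoffs (6, 20).
If Player II leads: Row's best replies are W→B, X→B, Y→B, Z→B; Player II's induced payoffs 12, 19, 13, 16; outcome (B, X), payoffs (5, 19).
Player II gets 19 moving first and 20 moving second, so Player II prefers to move second.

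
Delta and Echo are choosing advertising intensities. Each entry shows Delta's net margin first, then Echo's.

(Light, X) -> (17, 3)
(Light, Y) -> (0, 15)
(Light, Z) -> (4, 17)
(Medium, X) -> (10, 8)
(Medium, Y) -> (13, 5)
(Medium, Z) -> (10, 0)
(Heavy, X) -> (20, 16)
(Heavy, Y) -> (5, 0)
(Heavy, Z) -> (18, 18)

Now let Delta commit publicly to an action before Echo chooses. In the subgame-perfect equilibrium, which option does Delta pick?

Heavy

Work backward from Echo's decision.
- Light → Echo plays Z (best of 3, 15, 17); Delta gets 4.
- Medium → Echo plays X (best of 8, 5, 0); Delta gets 10.
- Heavy → Echo plays Z (best of 16, 0, 18); Delta gets 18.
Maximizing over 4, 10, 18, Delta chooses Heavy. Subgame-perfect outcome: (Heavy, Z) with payoffs (18, 18).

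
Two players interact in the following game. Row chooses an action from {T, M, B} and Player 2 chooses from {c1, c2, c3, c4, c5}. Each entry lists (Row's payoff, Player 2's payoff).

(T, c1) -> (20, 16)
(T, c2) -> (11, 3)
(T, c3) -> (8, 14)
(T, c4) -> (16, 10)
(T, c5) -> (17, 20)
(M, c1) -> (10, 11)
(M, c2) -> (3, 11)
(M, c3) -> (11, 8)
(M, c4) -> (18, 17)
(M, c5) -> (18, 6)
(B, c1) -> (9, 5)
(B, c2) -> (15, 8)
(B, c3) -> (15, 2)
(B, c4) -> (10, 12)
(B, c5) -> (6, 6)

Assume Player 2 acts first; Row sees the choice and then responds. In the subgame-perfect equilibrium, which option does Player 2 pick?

c4

Row best-responds to each possible Player 2 move:
- c1: Row compares 20, 10, 9 and picks T; Player 2 would get 16.
- c2: Row compares 11, 3, 15 and picks B; Player 2 would get 8.
- c3: Row compares 8, 11, 15 and picks B; Player 2 would get 2.
- c4: Row compares 16, 18, 10 and picks M; Player 2 would get 17.
- c5: Row compares 17, 18, 6 and picks M; Player 2 would get 6.
Among 16, 8, 2, 17, 6, the best is 17 at c4. Subgame-perfect outcome: (M, c4) with payoffs (18, 17).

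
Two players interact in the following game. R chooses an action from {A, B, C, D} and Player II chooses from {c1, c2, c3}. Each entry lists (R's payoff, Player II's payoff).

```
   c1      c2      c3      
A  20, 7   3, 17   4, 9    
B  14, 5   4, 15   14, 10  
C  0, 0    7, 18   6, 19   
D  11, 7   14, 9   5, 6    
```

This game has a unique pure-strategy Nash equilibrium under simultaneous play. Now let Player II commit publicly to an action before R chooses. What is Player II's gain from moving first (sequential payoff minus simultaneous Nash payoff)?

1

R best-responds to each possible Player II move:
- c1: R compares 20, 14, 0, 11 and picks A; Player II would get 7.
- c2: R compares 3, 4, 7, 14 and picks D; Player II would get 9.
- c3: R compares 4, 14, 6, 5 and picks B; Player II would get 10.
Maximizing over 7, 9, 10, Player II chooses c3. Subgame-perfect outcome: (B, c3) with payoffs (14, 10).
For the simultaneous game, intersect best replies.
R's best replies: c1→A; c2→D; c3→B.
Player II's best replies: A→c2; B→c2; C→c3; D→c2.
The unique mutual best reply is (D, c2), giving (14, 9).
Player II's commitment gain: 10 − 9 = 1.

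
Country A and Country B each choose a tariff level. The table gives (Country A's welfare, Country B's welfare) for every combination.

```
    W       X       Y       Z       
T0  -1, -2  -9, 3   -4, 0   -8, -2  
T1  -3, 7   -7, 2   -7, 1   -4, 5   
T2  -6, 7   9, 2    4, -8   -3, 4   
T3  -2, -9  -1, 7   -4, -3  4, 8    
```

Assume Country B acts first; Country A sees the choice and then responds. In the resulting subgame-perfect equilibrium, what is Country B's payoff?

8

Country A best-responds to each possible Country B move:
- W: BR = T0, leader payoff -2.
- X: BR = T2, leader payoff 2.
- Y: BR = T2, leader payoff -8.
- Z: BR = T3, leader payoff 8.
Maximizing over -2, 2, -8, 8, Country B chooses Z. Subgame-perfect outcome: (T3, Z) with payoffs (4, 8).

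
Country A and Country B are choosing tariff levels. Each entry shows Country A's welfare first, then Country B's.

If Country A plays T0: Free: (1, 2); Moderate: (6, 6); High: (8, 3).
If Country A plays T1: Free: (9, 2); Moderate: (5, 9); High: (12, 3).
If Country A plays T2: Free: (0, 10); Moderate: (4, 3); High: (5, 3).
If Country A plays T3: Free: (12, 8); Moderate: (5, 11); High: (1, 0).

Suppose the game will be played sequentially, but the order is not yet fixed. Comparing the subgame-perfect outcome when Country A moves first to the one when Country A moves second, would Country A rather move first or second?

If Country A leads: Country B's best replies are T0→Moderate, T1→Moderate, T2→Free, T3→Moderate; Country A's induced payoffs 6, 5, 0, 5; outcome (T0, Moderate), payoffs (6, 6).
If Country B leads: Country A's best replies are Free→T3, Moderate→T0, High→T1; Country B's induced payoffs 8, 6, 3; outcome (T3, Free), payoffs (12, 8).
Country A gets 6 moving first and 12 moving second, so Country A prefers to move second.

second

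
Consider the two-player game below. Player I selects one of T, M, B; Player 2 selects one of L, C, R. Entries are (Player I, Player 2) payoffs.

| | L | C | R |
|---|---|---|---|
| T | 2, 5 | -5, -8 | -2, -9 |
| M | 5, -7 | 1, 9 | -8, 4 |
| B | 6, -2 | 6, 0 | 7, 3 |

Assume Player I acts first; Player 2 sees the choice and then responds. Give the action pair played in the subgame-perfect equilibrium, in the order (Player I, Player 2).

Solve by backward induction (Player I leads).
- T → Player 2 plays L (best of 5, -8, -9); Player I gets 2.
- M → Player 2 plays C (best of -7, 9, 4); Player I gets 1.
- B → Player 2 plays R (best of -2, 0, 3); Player I gets 7.
Among 2, 1, 7, the best is 7 at B. Subgame-perfect outcome: (B, R) with payoffs (7, 3).

(B, R)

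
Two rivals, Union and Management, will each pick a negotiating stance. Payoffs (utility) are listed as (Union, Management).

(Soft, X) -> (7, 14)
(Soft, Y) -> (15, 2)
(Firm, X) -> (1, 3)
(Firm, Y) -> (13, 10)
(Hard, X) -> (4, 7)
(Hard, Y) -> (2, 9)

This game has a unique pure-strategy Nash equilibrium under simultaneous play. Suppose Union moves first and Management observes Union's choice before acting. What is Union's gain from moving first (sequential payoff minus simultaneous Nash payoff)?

Solve by backward induction (Union leads).
- Soft: Management compares 14, 2 and picks X; Union would get 7.
- Firm: Management compares 3, 10 and picks Y; Union would get 13.
- Hard: Management compares 7, 9 and picks Y; Union would get 2.
Union's induced payoffs are 7, 13, 2, so Union commits to Firm. Subgame-perfect outcome: (Firm, Y) with payoffs (13, 10).
Now find the simultaneous Nash equilibrium.
Union's best replies: X→Soft; Y→Soft.
Management's best replies: Soft→X; Firm→Y; Hard→Y.
Only (Soft, X) has each player best-responding; Nash payoffs (7, 14).
Union's commitment gain: 13 − 7 = 6.

6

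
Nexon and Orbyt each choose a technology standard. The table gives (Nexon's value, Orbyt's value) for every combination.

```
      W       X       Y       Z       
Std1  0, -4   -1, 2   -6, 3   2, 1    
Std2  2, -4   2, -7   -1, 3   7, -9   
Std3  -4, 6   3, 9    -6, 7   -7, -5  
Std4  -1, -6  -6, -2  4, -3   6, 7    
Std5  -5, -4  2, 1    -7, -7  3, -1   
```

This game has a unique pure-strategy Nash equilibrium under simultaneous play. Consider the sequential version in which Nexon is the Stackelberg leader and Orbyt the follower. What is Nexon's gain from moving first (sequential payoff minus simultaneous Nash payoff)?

3

Backward induction with Nexon moving first.
- Std1: Orbyt compares -4, 2, 3, 1 and picks Y; Nexon would get -6.
- Std2: Orbyt compares -4, -7, 3, -9 and picks Y; Nexon would get -1.
- Std3: Orbyt compares 6, 9, 7, -5 and picks X; Nexon would get 3.
- Std4: Orbyt compares -6, -2, -3, 7 and picks Z; Nexon would get 6.
- Std5: Orbyt compares -4, 1, -7, -1 and picks X; Nexon would get 2.
Maximizing over -6, -1, 3, 6, 2, Nexon chooses Std4. Subgame-perfect outcome: (Std4, Z) with payoffs (6, 7).
Under simultaneous play:
Nexon's best replies: W→Std2; X→Std3; Y→Std4; Z→Std2.
Orbyt's best replies: Std1→Y; Std2→Y; Std3→X; Std4→Z; Std5→X.
Only (Std3, X) has each player best-responding; Nash payoffs (3, 9).
Nexon's commitment gain: 6 − 3 = 3.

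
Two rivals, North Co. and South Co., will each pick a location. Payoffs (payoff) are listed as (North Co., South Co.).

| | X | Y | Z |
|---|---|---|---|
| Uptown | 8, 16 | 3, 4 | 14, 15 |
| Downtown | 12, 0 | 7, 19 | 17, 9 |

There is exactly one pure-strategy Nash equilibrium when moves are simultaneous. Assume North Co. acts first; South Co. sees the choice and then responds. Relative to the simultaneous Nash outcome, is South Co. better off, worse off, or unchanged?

Solve by backward induction (North Co. leads).
- Uptown: South Co. compares 16, 4, 15 and picks X; North Co. would get 8.
- Downtown: South Co. compares 0, 19, 9 and picks Y; North Co. would get 7.
North Co.'s induced payoffs are 8, 7, so North Co. commits to Uptown. Subgame-perfect outcome: (Uptown, X) with payoffs (8, 16).
Under simultaneous play:
North Co.'s best replies: X→Downtown; Y→Downtown; Z→Downtown.
South Co.'s best replies: Uptown→X; Downtown→Y.
The unique mutual best reply is (Downtown, Y), giving (7, 19).
South Co. earns 16 sequentially versus 19 at the Nash outcome: worse off.

worse off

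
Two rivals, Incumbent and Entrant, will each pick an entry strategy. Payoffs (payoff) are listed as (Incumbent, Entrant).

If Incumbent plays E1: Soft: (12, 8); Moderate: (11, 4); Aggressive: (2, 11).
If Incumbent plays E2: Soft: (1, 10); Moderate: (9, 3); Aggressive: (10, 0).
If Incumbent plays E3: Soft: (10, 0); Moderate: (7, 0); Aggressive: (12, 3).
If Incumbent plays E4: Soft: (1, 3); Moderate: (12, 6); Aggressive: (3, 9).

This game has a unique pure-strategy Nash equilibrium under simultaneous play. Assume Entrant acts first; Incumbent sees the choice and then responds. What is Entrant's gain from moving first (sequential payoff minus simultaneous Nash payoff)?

5

Incumbent best-responds to each possible Entrant move:
- Soft: Incumbent compares 12, 1, 10, 1 and picks E1; Entrant would get 8.
- Moderate: Incumbent compares 11, 9, 7, 12 and picks E4; Entrant would get 6.
- Aggressive: Incumbent compares 2, 10, 12, 3 and picks E3; Entrant would get 3.
Entrant's induced payoffs are 8, 6, 3, so Entrant commits to Soft. Subgame-perfect outcome: (E1, Soft) with payoffs (12, 8).
For the simultaneous game, intersect best replies.
Incumbent's best replies: Soft→E1; Moderate→E4; Aggressive→E3.
Entrant's best replies: E1→Aggressive; E2→Soft; E3→Aggressive; E4→Aggressive.
The unique mutual best reply is (E3, Aggressive), giving (12, 3).
Entrant's commitment gain: 8 − 3 = 5.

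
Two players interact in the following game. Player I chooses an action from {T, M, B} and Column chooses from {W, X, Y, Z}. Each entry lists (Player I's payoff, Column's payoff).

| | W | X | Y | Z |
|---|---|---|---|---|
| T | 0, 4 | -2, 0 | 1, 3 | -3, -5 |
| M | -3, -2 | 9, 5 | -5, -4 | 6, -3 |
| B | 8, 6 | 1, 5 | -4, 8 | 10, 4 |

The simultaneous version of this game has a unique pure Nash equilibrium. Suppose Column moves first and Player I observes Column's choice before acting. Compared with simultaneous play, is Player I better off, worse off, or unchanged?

worse off

Backward induction with Column moving first.
- W: BR = B, leader payoff 6.
- X: BR = M, leader payoff 5.
- Y: BR = T, leader payoff 3.
- Z: BR = B, leader payoff 4.
Among 6, 5, 3, 4, the best is 6 at W. Subgame-perfect outcome: (B, W) with payoffs (8, 6).
For the simultaneous game, intersect best replies.
Player I's best replies: W→B; X→M; Y→T; Z→B.
Column's best replies: T→W; M→X; B→Y.
Only (M, X) has each player best-responding; Nash payoffs (9, 5).
Player I earns 8 sequentially versus 9 at the Nash outcome: worse off.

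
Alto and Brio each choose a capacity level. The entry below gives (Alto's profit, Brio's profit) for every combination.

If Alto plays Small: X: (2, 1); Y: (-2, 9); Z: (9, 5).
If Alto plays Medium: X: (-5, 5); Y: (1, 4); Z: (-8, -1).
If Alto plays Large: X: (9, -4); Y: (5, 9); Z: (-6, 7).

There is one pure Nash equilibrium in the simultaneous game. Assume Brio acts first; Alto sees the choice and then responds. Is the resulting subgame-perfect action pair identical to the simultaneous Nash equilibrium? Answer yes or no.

yes

Solve by backward induction (Brio leads).
- X: Alto compares 2, -5, 9 and picks Large; Brio would get -4.
- Y: Alto compares -2, 1, 5 and picks Large; Brio would get 9.
- Z: Alto compares 9, -8, -6 and picks Small; Brio would get 5.
Brio's induced payoffs are -4, 9, 5, so Brio commits to Y. Subgame-perfect outcome: (Large, Y) with payoffs (5, 9).
Under simultaneous play:
Alto's best replies: X→Large; Y→Large; Z→Small.
Brio's best replies: Small→Y; Medium→X; Large→Y.
The unique mutual best reply is (Large, Y), giving (5, 9).
Sequential outcome (Large, Y) coincides with the Nash profile (Large, Y).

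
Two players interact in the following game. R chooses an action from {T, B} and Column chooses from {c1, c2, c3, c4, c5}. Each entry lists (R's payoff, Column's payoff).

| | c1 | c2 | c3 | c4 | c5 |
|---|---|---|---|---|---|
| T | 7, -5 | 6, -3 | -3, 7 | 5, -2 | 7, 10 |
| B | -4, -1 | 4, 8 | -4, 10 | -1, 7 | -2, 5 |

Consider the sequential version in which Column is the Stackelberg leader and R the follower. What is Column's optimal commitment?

Backward induction with Column moving first.
- c1: R compares 7, -4 and picks T; Column would get -5.
- c2: R compares 6, 4 and picks T; Column would get -3.
- c3: R compares -3, -4 and picks T; Column would get 7.
- c4: R compares 5, -1 and picks T; Column would get -2.
- c5: R compares 7, -2 and picks T; Column would get 10.
Among -5, -3, 7, -2, 10, the best is 10 at c5. Subgame-perfect outcome: (T, c5) with payoffs (7, 10).

c5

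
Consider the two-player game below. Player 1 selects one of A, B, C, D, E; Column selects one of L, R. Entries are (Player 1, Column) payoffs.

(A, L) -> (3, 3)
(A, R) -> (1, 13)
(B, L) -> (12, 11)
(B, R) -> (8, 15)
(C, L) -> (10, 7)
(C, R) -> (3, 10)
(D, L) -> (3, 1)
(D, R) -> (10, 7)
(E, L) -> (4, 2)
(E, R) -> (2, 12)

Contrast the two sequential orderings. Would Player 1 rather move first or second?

second

If Player 1 leads: Column's best replies are A→R, B→R, C→R, D→R, E→R; Player 1's induced payoffs 1, 8, 3, 10, 2; outcome (D, R), payoffs (10, 7).
If Column leads: Player 1's best replies are L→B, R→D; Column's induced payoffs 11, 7; outcome (B, L), payoffs (12, 11).
Player 1 gets 10 moving first and 12 moving second, so Player 1 prefers to move second.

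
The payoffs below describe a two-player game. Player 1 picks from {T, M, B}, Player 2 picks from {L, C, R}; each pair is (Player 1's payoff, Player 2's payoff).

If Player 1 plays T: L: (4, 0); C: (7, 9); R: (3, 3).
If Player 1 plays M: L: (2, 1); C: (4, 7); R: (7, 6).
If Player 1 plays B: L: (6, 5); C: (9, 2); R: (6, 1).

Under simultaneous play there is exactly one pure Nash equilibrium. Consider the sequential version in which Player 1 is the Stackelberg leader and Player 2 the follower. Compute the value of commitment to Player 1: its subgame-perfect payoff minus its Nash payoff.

1

Player 2 best-responds to each possible Player 1 move:
- T: BR = C, leader payoff 7.
- M: BR = C, leader payoff 4.
- B: BR = L, leader payoff 6.
Among 7, 4, 6, the best is 7 at T. Subgame-perfect outcome: (T, C) with payoffs (7, 9).
Under simultaneous play:
Player 1's best replies: L→B; C→B; R→M.
Player 2's best replies: T→C; M→C; B→L.
The unique mutual best reply is (B, L), giving (6, 5).
Player 1's commitment gain: 7 − 6 = 1.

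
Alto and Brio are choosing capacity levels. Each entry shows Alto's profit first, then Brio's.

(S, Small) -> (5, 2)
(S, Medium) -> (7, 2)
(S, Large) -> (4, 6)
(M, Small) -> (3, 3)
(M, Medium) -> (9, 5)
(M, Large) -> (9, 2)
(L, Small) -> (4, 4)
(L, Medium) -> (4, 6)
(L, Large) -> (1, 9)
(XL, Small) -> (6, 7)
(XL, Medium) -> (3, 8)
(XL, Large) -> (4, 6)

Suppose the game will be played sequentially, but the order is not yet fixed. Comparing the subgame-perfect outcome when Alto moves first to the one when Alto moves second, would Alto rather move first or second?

If Alto leads: Brio's best replies are S→Large, M→Medium, L→Large, XL→Medium; Alto's induced payoffs 4, 9, 1, 3; outcome (M, Medium), payoffs (9, 5).
If Brio leads: Alto's best replies are Small→XL, Medium→M, Large→M; Brio's induced payoffs 7, 5, 2; outcome (XL, Small), payoffs (6, 7).
Alto gets 9 moving first and 6 moving second, so Alto prefers to move first.

first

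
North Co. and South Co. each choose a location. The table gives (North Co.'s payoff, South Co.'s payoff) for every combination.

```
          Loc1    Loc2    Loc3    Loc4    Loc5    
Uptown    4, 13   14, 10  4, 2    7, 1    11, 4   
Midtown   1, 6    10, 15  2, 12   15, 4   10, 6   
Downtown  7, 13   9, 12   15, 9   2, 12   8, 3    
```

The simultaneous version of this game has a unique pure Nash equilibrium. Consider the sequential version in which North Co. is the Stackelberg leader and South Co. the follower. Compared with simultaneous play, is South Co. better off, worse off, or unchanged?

better off

Solve by backward induction (North Co. leads).
- Uptown → South Co. plays Loc1 (best of 13, 10, 2, 1, 4); North Co. gets 4.
- Midtown → South Co. plays Loc2 (best of 6, 15, 12, 4, 6); North Co. gets 10.
- Downtown → South Co. plays Loc1 (best of 13, 12, 9, 12, 3); North Co. gets 7.
Maximizing over 4, 10, 7, North Co. chooses Midtown. Subgame-perfect outcome: (Midtown, Loc2) with payoffs (10, 15).
For the simultaneous game, intersect best replies.
North Co.'s best replies: Loc1→Downtown; Loc2→Uptown; Loc3→Downtown; Loc4→Midtown; Loc5→Uptown.
South Co.'s best replies: Uptown→Loc1; Midtown→Loc2; Downtown→Loc1.
The unique mutual best reply is (Downtown, Loc1), giving (7, 13).
South Co. earns 15 sequentially versus 13 at the Nash outcome: better off.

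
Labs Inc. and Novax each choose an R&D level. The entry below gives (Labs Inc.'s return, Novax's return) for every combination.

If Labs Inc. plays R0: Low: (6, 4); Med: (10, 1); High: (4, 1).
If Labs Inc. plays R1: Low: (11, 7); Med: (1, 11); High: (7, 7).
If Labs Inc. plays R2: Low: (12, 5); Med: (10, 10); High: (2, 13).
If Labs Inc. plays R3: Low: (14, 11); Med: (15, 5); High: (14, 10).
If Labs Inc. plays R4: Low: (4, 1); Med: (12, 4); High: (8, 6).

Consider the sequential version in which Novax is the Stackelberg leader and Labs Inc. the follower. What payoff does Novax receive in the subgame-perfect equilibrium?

11

Work backward from Labs Inc.'s decision.
- Low: Labs Inc. compares 6, 11, 12, 14, 4 and picks R3; Novax would get 11.
- Med: Labs Inc. compares 10, 1, 10, 15, 12 and picks R3; Novax would get 5.
- High: Labs Inc. compares 4, 7, 2, 14, 8 and picks R3; Novax would get 10.
Among 11, 5, 10, the best is 11 at Low. Subgame-perfect outcome: (R3, Low) with payoffs (14, 11).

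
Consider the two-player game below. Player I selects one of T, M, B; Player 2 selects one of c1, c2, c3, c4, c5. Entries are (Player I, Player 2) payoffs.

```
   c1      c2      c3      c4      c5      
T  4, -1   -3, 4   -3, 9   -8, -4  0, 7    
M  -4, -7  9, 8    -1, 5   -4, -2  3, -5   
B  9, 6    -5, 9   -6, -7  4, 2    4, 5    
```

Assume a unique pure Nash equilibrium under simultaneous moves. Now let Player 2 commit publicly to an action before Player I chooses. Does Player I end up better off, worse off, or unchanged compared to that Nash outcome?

Player I best-responds to each possible Player 2 move:
- c1 → Player I plays B (best of 4, -4, 9); Player 2 gets 6.
- c2 → Player I plays M (best of -3, 9, -5); Player 2 gets 8.
- c3 → Player I plays M (best of -3, -1, -6); Player 2 gets 5.
- c4 → Player I plays B (best of -8, -4, 4); Player 2 gets 2.
- c5 → Player I plays B (best of 0, 3, 4); Player 2 gets 5.
Among 6, 8, 5, 2, 5, the best is 8 at c2. Subgame-perfect outcome: (M, c2) with payoffs (9, 8).
Under simultaneous play:
Player I's best replies: c1→B; c2→M; c3→M; c4→B; c5→B.
Player 2's best replies: T→c3; M→c2; B→c2.
The unique mutual best reply is (M, c2), giving (9, 8).
Player I earns 9 sequentially versus 9 at the Nash outcome: unchanged.

unchanged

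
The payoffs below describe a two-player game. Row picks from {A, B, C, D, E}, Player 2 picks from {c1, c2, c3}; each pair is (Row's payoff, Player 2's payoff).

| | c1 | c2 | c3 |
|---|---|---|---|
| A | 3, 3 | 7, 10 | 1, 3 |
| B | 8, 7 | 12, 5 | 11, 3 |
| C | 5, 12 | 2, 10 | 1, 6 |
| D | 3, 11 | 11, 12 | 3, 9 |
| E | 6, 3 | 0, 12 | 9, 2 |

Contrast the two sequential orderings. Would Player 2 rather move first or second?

second

If Row leads: Player 2's best replies are A→c2, B→c1, C→c1, D→c2, E→c2; Row's induced payoffs 7, 8, 5, 11, 0; outcome (D, c2), payoffs (11, 12).
If Player 2 leads: Row's best replies are c1→B, c2→B, c3→B; Player 2's induced payoffs 7, 5, 3; outcome (B, c1), payoffs (8, 7).
Player 2 gets 7 moving first and 12 moving second, so Player 2 prefers to move second.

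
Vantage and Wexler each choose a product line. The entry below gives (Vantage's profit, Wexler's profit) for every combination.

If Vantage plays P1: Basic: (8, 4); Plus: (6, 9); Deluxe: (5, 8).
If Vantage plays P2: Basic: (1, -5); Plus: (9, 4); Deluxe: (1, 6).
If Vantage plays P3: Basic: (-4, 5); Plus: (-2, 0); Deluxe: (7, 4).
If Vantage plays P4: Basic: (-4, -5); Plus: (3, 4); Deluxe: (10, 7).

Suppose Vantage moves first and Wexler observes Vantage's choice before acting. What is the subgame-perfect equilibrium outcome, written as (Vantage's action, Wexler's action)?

Backward induction with Vantage moving first.
- P1: Wexler compares 4, 9, 8 and picks Plus; Vantage would get 6.
- P2: Wexler compares -5, 4, 6 and picks Deluxe; Vantage would get 1.
- P3: Wexler compares 5, 0, 4 and picks Basic; Vantage would get -4.
- P4: Wexler compares -5, 4, 7 and picks Deluxe; Vantage would get 10.
Maximizing over 6, 1, -4, 10, Vantage chooses P4. Subgame-perfect outcome: (P4, Deluxe) with payoffs (10, 7).

(P4, Deluxe)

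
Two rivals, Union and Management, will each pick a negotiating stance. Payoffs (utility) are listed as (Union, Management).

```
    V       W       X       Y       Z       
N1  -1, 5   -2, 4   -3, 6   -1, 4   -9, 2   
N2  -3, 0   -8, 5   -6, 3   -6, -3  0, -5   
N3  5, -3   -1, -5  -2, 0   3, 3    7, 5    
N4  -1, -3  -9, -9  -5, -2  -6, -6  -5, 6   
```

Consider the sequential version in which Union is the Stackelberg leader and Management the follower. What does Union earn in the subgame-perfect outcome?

7

Backward induction with Union moving first.
- N1: BR = X, leader payoff -3.
- N2: BR = W, leader payoff -8.
- N3: BR = Z, leader payoff 7.
- N4: BR = Z, leader payoff -5.
Maximizing over -3, -8, 7, -5, Union chooses N3. Subgame-perfect outcome: (N3, Z) with payoffs (7, 5).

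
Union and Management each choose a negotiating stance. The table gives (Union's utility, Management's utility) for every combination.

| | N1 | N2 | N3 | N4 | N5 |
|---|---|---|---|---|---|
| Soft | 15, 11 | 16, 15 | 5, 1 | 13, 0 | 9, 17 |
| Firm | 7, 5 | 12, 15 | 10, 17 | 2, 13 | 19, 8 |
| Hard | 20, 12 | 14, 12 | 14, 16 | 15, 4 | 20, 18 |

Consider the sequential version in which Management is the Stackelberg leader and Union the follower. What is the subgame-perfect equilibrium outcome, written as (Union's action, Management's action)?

Solve by backward induction (Management leads).
- N1 → Union plays Hard (best of 15, 7, 20); Management gets 12.
- N2 → Union plays Soft (best of 16, 12, 14); Management gets 15.
- N3 → Union plays Hard (best of 5, 10, 14); Management gets 16.
- N4 → Union plays Hard (best of 13, 2, 15); Management gets 4.
- N5 → Union plays Hard (best of 9, 19, 20); Management gets 18.
Among 12, 15, 16, 4, 18, the best is 18 at N5. Subgame-perfect outcome: (Hard, N5) with payoffs (20, 18).

(Hard, N5)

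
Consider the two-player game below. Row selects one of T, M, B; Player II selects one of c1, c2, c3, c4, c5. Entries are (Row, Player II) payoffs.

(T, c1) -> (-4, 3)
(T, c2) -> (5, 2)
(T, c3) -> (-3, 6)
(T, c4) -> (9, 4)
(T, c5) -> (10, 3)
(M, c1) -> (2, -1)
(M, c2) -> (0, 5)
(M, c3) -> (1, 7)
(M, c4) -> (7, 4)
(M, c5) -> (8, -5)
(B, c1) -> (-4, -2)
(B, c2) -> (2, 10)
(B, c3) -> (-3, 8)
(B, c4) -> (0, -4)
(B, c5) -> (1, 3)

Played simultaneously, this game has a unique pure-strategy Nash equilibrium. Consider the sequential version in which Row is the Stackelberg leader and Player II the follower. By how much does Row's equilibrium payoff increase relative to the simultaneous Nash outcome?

Work backward from Player II's decision.
- T → Player II plays c3 (best of 3, 2, 6, 4, 3); Row gets -3.
- M → Player II plays c3 (best of -1, 5, 7, 4, -5); Row gets 1.
- B → Player II plays c2 (best of -2, 10, 8, -4, 3); Row gets 2.
Maximizing over -3, 1, 2, Row chooses B. Subgame-perfect outcome: (B, c2) with payoffs (2, 10).
For the simultaneous game, intersect best replies.
Row's best replies: c1→M; c2→T; c3→M; c4→T; c5→T.
Player II's best replies: T→c3; M→c3; B→c2.
The unique mutual best reply is (M, c3), giving (1, 7).
Row's commitment gain: 2 − 1 = 1.

1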